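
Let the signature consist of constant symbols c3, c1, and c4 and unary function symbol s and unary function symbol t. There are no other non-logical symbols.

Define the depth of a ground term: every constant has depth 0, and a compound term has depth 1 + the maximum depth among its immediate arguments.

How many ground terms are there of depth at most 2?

If N_k denotes the number of depth-≤k ground terms, the 3 constants give N_0 = 3, and each function symbol of arity r contributes N_{k-1}^r new terms at level k: N_k = 3 + N_{k-1} + N_{k-1}.
N_0 = 3
N_1 = 3 + 3 + 3 = 9
N_2 = 3 + 9 + 9 = 21

21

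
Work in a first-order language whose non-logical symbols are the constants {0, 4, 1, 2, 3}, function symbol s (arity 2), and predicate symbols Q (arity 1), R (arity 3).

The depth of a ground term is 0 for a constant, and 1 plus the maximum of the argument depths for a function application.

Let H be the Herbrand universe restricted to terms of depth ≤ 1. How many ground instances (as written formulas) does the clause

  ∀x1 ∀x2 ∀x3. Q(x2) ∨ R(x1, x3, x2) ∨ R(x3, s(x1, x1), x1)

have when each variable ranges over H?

27000

Ground terms of depth ≤ 1:
  Write N_k for the number of ground terms of depth ≤ k. A term of depth ≤ k is either a constant or a function symbol applied to arguments of depth ≤ k−1, so N_k = 5 + N_{k-1}^2.
  N_0 = 5
  N_1 = 5 + 5^2 = 30
So there are 30 ground terms available for substitution.
Each of x1, x2, x3 ranges independently over the available ground terms, and distinct assignments produce distinct instances.
Number of ground instances = 30^3 = 27000.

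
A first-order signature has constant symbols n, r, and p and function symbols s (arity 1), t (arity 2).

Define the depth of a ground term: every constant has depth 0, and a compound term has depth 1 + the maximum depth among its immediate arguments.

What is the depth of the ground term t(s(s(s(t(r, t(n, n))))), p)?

6

depth(t(n, n)) = 1 + max(0, 0) = 1
depth(t(r, t(n, n))) = 1 + max(0, 1) = 2
depth(s(t(r, t(n, n)))) = 1 + depth(t(r, t(n, n))) = 1 + 2 = 3
depth(s(s(t(r, t(n, n))))) = 1 + depth(s(t(r, t(n, n)))) = 1 + 3 = 4
depth(s(s(s(t(r, t(n, n)))))) = 1 + depth(s(s(t(r, t(n, n))))) = 1 + 4 = 5
depth(t(s(s(s(t(r, t(n, n))))), p)) = 1 + max(5, 0) = 6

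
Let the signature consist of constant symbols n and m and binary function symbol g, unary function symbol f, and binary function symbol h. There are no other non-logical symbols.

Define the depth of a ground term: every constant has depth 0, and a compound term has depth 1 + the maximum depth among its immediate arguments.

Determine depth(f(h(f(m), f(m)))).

depth(f(m)) = 1 + depth(m) = 1 + 0 = 1
depth(h(f(m), f(m))) = 1 + max(1, 1) = 2
depth(f(h(f(m), f(m)))) = 1 + depth(h(f(m), f(m))) = 1 + 2 = 3

3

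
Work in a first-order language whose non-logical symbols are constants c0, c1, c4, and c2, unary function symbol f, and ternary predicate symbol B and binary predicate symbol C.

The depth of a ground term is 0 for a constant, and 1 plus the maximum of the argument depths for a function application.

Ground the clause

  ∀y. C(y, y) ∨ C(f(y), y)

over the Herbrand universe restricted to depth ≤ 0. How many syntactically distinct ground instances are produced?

4

Ground terms of depth ≤ 0:
  Let N_k = |{terms of depth ≤ k}|. Then N_0 = 4 and N_k = 4 + N_{k-1} for k ≥ 1 (one summand per function symbol, arity giving the exponent).
  N_0 = 4
  Explicitly: c0, c1, c4, c2.
So there are 4 ground terms available for substitution.
The clause has 1 distinct variable (y), which appears in the body. In the free term algebra distinct substitutions yield syntactically distinct ground instances.
Number of ground instances = 4.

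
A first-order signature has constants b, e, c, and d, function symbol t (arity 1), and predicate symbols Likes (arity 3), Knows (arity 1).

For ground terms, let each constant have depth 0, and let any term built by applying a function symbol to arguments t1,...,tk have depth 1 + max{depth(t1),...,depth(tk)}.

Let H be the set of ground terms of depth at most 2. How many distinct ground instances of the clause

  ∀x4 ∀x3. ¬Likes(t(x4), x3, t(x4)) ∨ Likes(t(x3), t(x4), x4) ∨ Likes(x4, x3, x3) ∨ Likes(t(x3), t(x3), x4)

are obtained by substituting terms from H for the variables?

Ground terms of depth ≤ 2:
  Let N_k = |{terms of depth ≤ k}|. Then N_0 = 4 and N_k = 4 + N_{k-1} for k ≥ 1 (one summand per function symbol, arity giving the exponent).
  N_0 = 4
  N_1 = 4 + 4 = 8
  N_2 = 4 + 8 = 12
So there are 12 ground terms available for substitution.
There are 2 variables to instantiate (x4, x3), each occurring in at least one literal, so different choices give different ground instances.
Number of ground instances = 12^2 = 144.

144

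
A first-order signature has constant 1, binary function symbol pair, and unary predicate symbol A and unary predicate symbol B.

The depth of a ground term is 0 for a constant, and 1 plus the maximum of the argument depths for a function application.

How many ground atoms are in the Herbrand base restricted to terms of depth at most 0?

2

First count ground terms of depth ≤ 0.
If N_k denotes the number of depth-≤k ground terms, the 1 constant gives N_0 = 1, and each function symbol of arity r contributes N_{k-1}^r new terms at level k: N_k = 1 + N_{k-1}^2.
N_0 = 1
So |H| = 1.
A ground atom is a predicate applied to a tuple of terms from H, so the count is the sum over predicates of |H|^arity:
  A: 1;  B: 1
Total ground atoms: 1 + 1 = 2.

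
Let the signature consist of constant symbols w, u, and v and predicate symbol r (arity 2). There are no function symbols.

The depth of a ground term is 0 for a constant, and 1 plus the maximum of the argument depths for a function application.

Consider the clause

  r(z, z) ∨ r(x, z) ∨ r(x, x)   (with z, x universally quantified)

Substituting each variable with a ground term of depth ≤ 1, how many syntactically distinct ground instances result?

9

Ground terms of depth ≤ 1:
  With no function symbols every ground term is a constant, so there are exactly 3 ground terms at every depth bound.
  N_0 = 3
  N_1 = 3
  Explicitly: w, u, v.
So there are 3 ground terms available for substitution.
There are 2 variables to instantiate (z, x), each occurring in at least one literal, so different choices give different ground instances.
Number of ground instances = 3^2 = 9.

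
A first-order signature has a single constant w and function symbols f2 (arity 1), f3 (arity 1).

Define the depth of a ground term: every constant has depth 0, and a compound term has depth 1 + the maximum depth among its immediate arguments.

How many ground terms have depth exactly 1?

Let N_k count ground terms of depth at most k. Each non-constant term of depth ≤ k is some function symbol applied to depth-≤(k−1) arguments, giving N_k = 1 + N_{k-1} + N_{k-1}.
N_0 = 1
N_1 = 1 + 1 + 1 = 3
Terms of depth exactly 1: N_1 − N_0 = 3 − 1 = 2.

2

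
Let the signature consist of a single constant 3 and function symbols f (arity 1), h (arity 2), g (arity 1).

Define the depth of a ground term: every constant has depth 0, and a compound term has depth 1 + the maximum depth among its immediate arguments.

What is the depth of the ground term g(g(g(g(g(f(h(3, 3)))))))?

7

depth(h(3, 3)) = 1 + max(0, 0) = 1
depth(f(h(3, 3))) = 1 + depth(h(3, 3)) = 1 + 1 = 2
depth(g(f(h(3, 3)))) = 1 + depth(f(h(3, 3))) = 1 + 2 = 3
depth(g(g(f(h(3, 3))))) = 1 + depth(g(f(h(3, 3)))) = 1 + 3 = 4
depth(g(g(g(f(h(3, 3)))))) = 1 + depth(g(g(f(h(3, 3))))) = 1 + 4 = 5
depth(g(g(g(g(f(h(3, 3))))))) = 1 + depth(g(g(g(f(h(3, 3)))))) = 1 + 5 = 6
depth(g(g(g(g(g(f(h(3, 3)))))))) = 1 + depth(g(g(g(g(f(h(3, 3))))))) = 1 + 6 = 7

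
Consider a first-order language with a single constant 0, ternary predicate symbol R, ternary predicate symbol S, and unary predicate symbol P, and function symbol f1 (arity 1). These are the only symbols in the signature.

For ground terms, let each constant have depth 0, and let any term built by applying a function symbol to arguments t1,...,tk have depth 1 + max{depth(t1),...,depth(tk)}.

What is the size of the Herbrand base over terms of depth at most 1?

First count ground terms of depth ≤ 1.
Write N_k for the number of ground terms of depth ≤ k. A term of depth ≤ k is either a constant or a function symbol applied to arguments of depth ≤ k−1, so N_k = 1 + N_{k-1}.
N_0 = 1
N_1 = 1 + 1 = 2
Explicitly: 0, f1(0).
So |H| = 2.
Each predicate of arity r yields |H|^r ground atoms (one per choice of an r-tuple from H):
  R: 2^3 = 8;  S: 2^3 = 8;  P: 2
Total ground atoms: 8 + 8 + 2 = 18.

18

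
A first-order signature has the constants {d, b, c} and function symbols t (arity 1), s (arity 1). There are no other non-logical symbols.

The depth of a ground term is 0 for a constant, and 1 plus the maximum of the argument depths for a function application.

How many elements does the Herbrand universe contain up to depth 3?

45

If N_k denotes the number of depth-≤k ground terms, the 3 constants give N_0 = 3, and each function symbol of arity r contributes N_{k-1}^r new terms at level k: N_k = 3 + N_{k-1} + N_{k-1}.
N_0 = 3
N_1 = 3 + 3 + 3 = 9
N_2 = 3 + 9 + 9 = 21
N_3 = 3 + 21 + 21 = 45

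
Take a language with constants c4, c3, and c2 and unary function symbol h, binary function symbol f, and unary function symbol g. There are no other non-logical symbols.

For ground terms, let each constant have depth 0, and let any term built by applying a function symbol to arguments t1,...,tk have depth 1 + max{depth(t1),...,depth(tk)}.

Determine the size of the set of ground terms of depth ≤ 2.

363

Count level by level. With function symbols h/1, f/2, g/1, the terms of depth ≤ k are the 3 constants together with each function applied to depth-≤(k−1) tuples, so N_k = 3 + N_{k-1} + N_{k-1}^2 + N_{k-1}.
N_0 = 3
N_1 = 3 + 3 + 3^2 + 3 = 18
N_2 = 3 + 18 + 18^2 + 18 = 363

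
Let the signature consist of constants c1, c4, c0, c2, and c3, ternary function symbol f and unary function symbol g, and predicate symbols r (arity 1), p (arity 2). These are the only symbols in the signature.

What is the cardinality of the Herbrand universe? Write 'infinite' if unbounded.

The signature has at least one function symbol (f, arity 3) and at least one constant (c1).
Iterating f gives infinitely many distinct ground terms: c1, f(c1, c1, c1), f(f(c1, c1, c1), f(c1, c1, c1), f(c1, c1, c1)), ...
So the Herbrand universe is infinite.

infinite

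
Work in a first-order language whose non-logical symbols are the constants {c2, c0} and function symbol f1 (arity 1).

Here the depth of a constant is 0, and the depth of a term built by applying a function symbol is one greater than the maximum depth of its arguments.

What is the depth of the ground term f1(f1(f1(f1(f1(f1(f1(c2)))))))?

depth(f1(c2)) = 1 + depth(c2) = 1 + 0 = 1
depth(f1(f1(c2))) = 1 + depth(f1(c2)) = 1 + 1 = 2
depth(f1(f1(f1(c2)))) = 1 + depth(f1(f1(c2))) = 1 + 2 = 3
depth(f1(f1(f1(f1(c2))))) = 1 + depth(f1(f1(f1(c2)))) = 1 + 3 = 4
depth(f1(f1(f1(f1(f1(c2)))))) = 1 + depth(f1(f1(f1(f1(c2))))) = 1 + 4 = 5
depth(f1(f1(f1(f1(f1(f1(c2))))))) = 1 + depth(f1(f1(f1(f1(f1(c2)))))) = 1 + 5 = 6
depth(f1(f1(f1(f1(f1(f1(f1(c2)))))))) = 1 + depth(f1(f1(f1(f1(f1(f1(c2))))))) = 1 + 6 = 7

7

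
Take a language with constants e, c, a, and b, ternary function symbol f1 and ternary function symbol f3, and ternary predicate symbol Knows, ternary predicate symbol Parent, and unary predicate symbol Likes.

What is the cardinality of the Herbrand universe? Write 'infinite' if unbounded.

infinite

The signature has at least one function symbol (f1, arity 3) and at least one constant (e).
Iterating f1 gives infinitely many distinct ground terms: e, f1(e, e, e), f1(f1(e, e, e), f1(e, e, e), f1(e, e, e)), ...
So the Herbrand universe is infinite.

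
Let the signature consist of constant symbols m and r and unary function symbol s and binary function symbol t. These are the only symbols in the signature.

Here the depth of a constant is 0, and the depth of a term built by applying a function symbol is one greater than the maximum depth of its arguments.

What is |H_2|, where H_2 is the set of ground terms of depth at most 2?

Write N_k for the number of ground terms of depth ≤ k. A term of depth ≤ k is either a constant or a function symbol applied to arguments of depth ≤ k−1, so N_k = 2 + N_{k-1} + N_{k-1}^2.
N_0 = 2
N_1 = 2 + 2 + 2^2 = 8
N_2 = 2 + 8 + 8^2 = 74

74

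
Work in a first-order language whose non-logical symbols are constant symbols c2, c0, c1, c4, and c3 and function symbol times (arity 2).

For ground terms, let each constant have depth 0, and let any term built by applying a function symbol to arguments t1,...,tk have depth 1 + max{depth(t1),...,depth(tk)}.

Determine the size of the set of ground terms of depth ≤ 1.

Let N_k count ground terms of depth at most k. Each non-constant term of depth ≤ k is some function symbol applied to depth-≤(k−1) arguments, giving N_k = 5 + N_{k-1}^2.
N_0 = 5
N_1 = 5 + 5^2 = 30

30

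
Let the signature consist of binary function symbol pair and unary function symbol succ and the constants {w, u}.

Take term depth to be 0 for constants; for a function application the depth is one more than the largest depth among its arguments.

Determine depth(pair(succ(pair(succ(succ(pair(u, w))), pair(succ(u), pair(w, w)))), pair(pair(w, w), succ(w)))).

6

depth(pair(u, w)) = 1 + max(0, 0) = 1
depth(succ(pair(u, w))) = 1 + depth(pair(u, w)) = 1 + 1 = 2
depth(succ(succ(pair(u, w)))) = 1 + depth(succ(pair(u, w))) = 1 + 2 = 3
depth(succ(u)) = 1 + depth(u) = 1 + 0 = 1
depth(pair(w, w)) = 1 + max(0, 0) = 1
depth(pair(succ(u), pair(w, w))) = 1 + max(1, 1) = 2
depth(pair(succ(succ(pair(u, w))), pair(succ(u), pair(w, w)))) = 1 + max(3, 2) = 4
depth(succ(pair(succ(succ(pair(u, w))), pair(succ(u), pair(w, w))))) = 1 + depth(pair(succ(succ(pair(u, w))), pair(succ(u), pair(w, w)))) = 1 + 4 = 5
depth(succ(w)) = 1 + depth(w) = 1 + 0 = 1
depth(pair(pair(w, w), succ(w))) = 1 + max(1, 1) = 2
depth(pair(succ(pair(succ(succ(pair(u, w))), pair(succ(u), pair(w, w)))), pair(pair(w, w), succ(w)))) = 1 + max(5, 2) = 6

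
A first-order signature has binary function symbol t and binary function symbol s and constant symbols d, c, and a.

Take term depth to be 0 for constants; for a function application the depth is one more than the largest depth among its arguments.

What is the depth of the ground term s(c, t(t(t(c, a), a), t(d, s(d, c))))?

4

depth(t(c, a)) = 1 + max(0, 0) = 1
depth(t(t(c, a), a)) = 1 + max(1, 0) = 2
depth(s(d, c)) = 1 + max(0, 0) = 1
depth(t(d, s(d, c))) = 1 + max(0, 1) = 2
depth(t(t(t(c, a), a), t(d, s(d, c)))) = 1 + max(2, 2) = 3
depth(s(c, t(t(t(c, a), a), t(d, s(d, c))))) = 1 + max(0, 3) = 4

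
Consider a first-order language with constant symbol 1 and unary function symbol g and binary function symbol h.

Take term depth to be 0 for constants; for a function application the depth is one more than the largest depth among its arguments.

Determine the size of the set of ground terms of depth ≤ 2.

If N_k denotes the number of depth-≤k ground terms, the 1 constant gives N_0 = 1, and each function symbol of arity r contributes N_{k-1}^r new terms at level k: N_k = 1 + N_{k-1} + N_{k-1}^2.
N_0 = 1
N_1 = 1 + 1 + 1^2 = 3
N_2 = 1 + 3 + 3^2 = 13

13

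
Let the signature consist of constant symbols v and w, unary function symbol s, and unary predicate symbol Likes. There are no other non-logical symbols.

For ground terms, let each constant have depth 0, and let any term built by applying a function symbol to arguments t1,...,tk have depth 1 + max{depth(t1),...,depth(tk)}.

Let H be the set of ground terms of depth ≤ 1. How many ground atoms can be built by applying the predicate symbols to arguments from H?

4

First count ground terms of depth ≤ 1.
Let N_k = |{terms of depth ≤ k}|. Then N_0 = 2 and N_k = 2 + N_{k-1} for k ≥ 1 (one summand per function symbol, arity giving the exponent).
N_0 = 2
N_1 = 2 + 2 = 4
So |H| = 4.
For each predicate symbol, the number of ground atoms is |H| raised to its arity; summing:
  Likes: 4
Total ground atoms: 4.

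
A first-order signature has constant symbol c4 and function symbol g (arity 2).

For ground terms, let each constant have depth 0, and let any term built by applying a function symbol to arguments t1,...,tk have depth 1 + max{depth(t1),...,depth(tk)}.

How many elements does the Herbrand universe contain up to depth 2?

If N_k denotes the number of depth-≤k ground terms, the 1 constant gives N_0 = 1, and each function symbol of arity r contributes N_{k-1}^r new terms at level k: N_k = 1 + N_{k-1}^2.
N_0 = 1
N_1 = 1 + 1^2 = 2
N_2 = 1 + 2^2 = 5
Explicitly: c4, g(c4, c4), g(c4, g(c4, c4)), g(g(c4, c4), c4), g(g(c4, c4), g(c4, c4)).

5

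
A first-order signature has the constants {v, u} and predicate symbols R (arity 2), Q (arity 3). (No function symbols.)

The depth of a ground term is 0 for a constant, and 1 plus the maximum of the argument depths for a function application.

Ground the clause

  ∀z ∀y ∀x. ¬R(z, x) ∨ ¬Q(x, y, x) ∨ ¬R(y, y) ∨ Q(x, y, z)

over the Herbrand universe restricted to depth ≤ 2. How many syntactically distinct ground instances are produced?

8

Ground terms of depth ≤ 2:
  With no function symbols every ground term is a constant, so there are exactly 2 ground terms at every depth bound.
  N_0 = 2
  N_1 = 2
  N_2 = 2
So there are 2 ground terms available for substitution.
The body mentions every one of the 3 quantified variables; since ground terms form a free algebra, no two substitutions collapse to the same formula.
Number of ground instances = 2^3 = 8.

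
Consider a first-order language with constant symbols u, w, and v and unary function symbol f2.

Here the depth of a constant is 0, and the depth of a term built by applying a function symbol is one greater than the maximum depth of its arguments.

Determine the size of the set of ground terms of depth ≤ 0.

If N_k denotes the number of depth-≤k ground terms, the 3 constants give N_0 = 3, and each function symbol of arity r contributes N_{k-1}^r new terms at level k: N_k = 3 + N_{k-1}.
N_0 = 3

3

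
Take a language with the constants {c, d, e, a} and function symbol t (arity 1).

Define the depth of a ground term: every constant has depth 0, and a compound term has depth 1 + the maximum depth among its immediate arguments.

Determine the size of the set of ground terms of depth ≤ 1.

8

Count level by level. With function symbols t/1, the terms of depth ≤ k are the 4 constants together with each function applied to depth-≤(k−1) tuples, so N_k = 4 + N_{k-1}.
N_0 = 4
N_1 = 4 + 4 = 8
Explicitly: c, d, e, a, t(c), t(d), t(e), t(a).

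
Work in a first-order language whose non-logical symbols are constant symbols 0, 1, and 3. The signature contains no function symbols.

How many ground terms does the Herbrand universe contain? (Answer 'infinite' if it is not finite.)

3

There are no function symbols, so every ground term is one of the 3 constants.
The Herbrand universe is {0, 1, 3}, which is finite with 3 elements.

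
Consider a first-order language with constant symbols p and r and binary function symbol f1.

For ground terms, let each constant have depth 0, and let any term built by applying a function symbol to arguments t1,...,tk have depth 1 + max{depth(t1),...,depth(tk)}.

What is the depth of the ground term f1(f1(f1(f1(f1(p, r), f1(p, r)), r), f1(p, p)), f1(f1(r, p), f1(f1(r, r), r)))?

depth(f1(p, r)) = 1 + max(0, 0) = 1
depth(f1(f1(p, r), f1(p, r))) = 1 + max(1, 1) = 2
depth(f1(f1(f1(p, r), f1(p, r)), r)) = 1 + max(2, 0) = 3
depth(f1(p, p)) = 1 + max(0, 0) = 1
depth(f1(f1(f1(f1(p, r), f1(p, r)), r), f1(p, p))) = 1 + max(3, 1) = 4
depth(f1(r, p)) = 1 + max(0, 0) = 1
depth(f1(r, r)) = 1 + max(0, 0) = 1
depth(f1(f1(r, r), r)) = 1 + max(1, 0) = 2
depth(f1(f1(r, p), f1(f1(r, r), r))) = 1 + max(1, 2) = 3
depth(f1(f1(f1(f1(f1(p, r), f1(p, r)), r), f1(p, p)), f1(f1(r, p), f1(f1(r, r), r)))) = 1 + max(4, 3) = 5

5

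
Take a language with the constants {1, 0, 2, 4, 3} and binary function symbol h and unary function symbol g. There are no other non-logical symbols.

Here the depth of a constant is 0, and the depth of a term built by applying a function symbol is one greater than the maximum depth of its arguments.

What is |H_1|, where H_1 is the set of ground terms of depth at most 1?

Count level by level. With function symbols h/2, g/1, the terms of depth ≤ k are the 5 constants together with each function applied to depth-≤(k−1) tuples, so N_k = 5 + N_{k-1}^2 + N_{k-1}.
N_0 = 5
N_1 = 5 + 5^2 + 5 = 35

35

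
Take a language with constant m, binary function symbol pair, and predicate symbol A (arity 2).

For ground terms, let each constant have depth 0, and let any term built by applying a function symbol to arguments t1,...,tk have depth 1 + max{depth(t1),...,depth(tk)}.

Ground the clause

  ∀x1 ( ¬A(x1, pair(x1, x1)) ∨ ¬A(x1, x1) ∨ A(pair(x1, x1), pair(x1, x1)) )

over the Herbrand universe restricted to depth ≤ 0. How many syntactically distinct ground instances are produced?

1

Ground terms of depth ≤ 0:
  Let N_k count ground terms of depth at most k. Each non-constant term of depth ≤ k is some function symbol applied to depth-≤(k−1) arguments, giving N_k = 1 + N_{k-1}^2.
  N_0 = 1
So there is exactly 1 ground term available for substitution.
The clause has 1 distinct variable (x1), which appears in the body. In the free term algebra distinct substitutions yield syntactically distinct ground instances.
Number of ground instances = 1.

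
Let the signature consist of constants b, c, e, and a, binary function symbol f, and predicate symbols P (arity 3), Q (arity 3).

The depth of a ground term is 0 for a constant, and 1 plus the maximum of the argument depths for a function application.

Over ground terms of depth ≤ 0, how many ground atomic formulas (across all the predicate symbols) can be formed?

128

First count ground terms of depth ≤ 0.
Write N_k for the number of ground terms of depth ≤ k. A term of depth ≤ k is either a constant or a function symbol applied to arguments of depth ≤ k−1, so N_k = 4 + N_{k-1}^2.
N_0 = 4
Explicitly: b, c, e, a.
So |H| = 4.
Ground atoms are formed by filling each argument slot of a predicate with a term from H, so an r-ary predicate gives |H|^r atoms:
  P: 4^3 = 64;  Q: 4^3 = 64
Total ground atoms: 64 + 64 = 128.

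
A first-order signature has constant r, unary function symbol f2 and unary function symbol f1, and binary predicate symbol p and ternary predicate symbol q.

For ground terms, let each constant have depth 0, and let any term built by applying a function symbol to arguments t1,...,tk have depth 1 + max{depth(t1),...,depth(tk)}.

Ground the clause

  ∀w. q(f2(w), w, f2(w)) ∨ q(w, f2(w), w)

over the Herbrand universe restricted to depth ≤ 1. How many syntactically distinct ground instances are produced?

3

Ground terms of depth ≤ 1:
  Let N_k = |{terms of depth ≤ k}|. Then N_0 = 1 and N_k = 1 + N_{k-1} + N_{k-1} for k ≥ 1 (one summand per function symbol, arity giving the exponent).
  N_0 = 1
  N_1 = 1 + 1 + 1 = 3
  Explicitly: r, f2(r), f1(r).
So there are 3 ground terms available for substitution.
The clause has 1 distinct variable (w), which appears in the body. In the free term algebra distinct substitutions yield syntactically distinct ground instances.
Number of ground instances = 3.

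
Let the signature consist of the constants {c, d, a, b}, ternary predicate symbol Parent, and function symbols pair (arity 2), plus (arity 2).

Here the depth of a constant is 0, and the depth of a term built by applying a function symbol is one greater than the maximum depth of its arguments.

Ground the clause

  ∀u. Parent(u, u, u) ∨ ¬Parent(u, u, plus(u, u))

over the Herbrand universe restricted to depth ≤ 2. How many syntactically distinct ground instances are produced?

2596

Ground terms of depth ≤ 2:
  Count level by level. With function symbols pair/2, plus/2, the terms of depth ≤ k are the 4 constants together with each function applied to depth-≤(k−1) tuples, so N_k = 4 + N_{k-1}^2 + N_{k-1}^2.
  N_0 = 4
  N_1 = 4 + 4^2 + 4^2 = 36
  N_2 = 4 + 36^2 + 36^2 = 2596
So there are 2596 ground terms available for substitution.
The variable u ranges independently over the available ground terms, and distinct assignments produce distinct instances.
Number of ground instances = 2596.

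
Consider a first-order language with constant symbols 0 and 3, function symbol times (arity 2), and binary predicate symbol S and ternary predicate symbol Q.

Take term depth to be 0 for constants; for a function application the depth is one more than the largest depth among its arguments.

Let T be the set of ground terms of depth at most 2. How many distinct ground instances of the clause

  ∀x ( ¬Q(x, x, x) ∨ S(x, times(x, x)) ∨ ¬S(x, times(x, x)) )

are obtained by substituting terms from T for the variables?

Ground terms of depth ≤ 2:
  Let N_k = |{terms of depth ≤ k}|. Then N_0 = 2 and N_k = 2 + N_{k-1}^2 for k ≥ 1 (one summand per function symbol, arity giving the exponent).
  N_0 = 2
  N_1 = 2 + 2^2 = 6
  N_2 = 2 + 6^2 = 38
So there are 38 ground terms available for substitution.
The variable x ranges independently over the available ground terms, and distinct assignments produce distinct instances.
Number of ground instances = 38.

38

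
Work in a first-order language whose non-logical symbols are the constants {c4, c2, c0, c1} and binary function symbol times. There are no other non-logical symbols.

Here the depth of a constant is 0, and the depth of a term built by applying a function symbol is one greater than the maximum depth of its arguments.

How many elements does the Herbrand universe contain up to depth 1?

20

Count level by level. With function symbols times/2, the terms of depth ≤ k are the 4 constants together with each function applied to depth-≤(k−1) tuples, so N_k = 4 + N_{k-1}^2.
N_0 = 4
N_1 = 4 + 4^2 = 20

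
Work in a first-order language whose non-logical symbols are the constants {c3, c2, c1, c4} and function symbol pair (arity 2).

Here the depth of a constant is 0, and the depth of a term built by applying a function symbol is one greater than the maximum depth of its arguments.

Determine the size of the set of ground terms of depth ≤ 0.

If N_k denotes the number of depth-≤k ground terms, the 4 constants give N_0 = 4, and each function symbol of arity r contributes N_{k-1}^r new terms at level k: N_k = 4 + N_{k-1}^2.
N_0 = 4
Explicitly: c3, c2, c1, c4.

4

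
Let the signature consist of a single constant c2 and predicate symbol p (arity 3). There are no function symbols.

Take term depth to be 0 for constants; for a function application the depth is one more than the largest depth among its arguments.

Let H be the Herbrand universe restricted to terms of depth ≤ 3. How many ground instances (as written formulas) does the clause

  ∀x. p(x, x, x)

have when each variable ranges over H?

1

Ground terms of depth ≤ 3:
  With no function symbols every ground term is a constant, so there is exactly 1 ground term at every depth bound.
  N_0 = 1
  N_1 = 1
  N_2 = 1
  N_3 = 1
  Explicitly: c2.
So there is exactly 1 ground term available for substitution.
There is 1 variable to instantiate (x),  occurring in at least one literal, so different choices give different ground instances.
Number of ground instances = 1.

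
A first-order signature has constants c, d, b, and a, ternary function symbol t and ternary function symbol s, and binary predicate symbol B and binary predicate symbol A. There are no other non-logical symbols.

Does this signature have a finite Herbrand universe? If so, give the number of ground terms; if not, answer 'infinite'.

infinite

The signature has at least one function symbol (t, arity 3) and at least one constant (c).
Iterating t gives infinitely many distinct ground terms: c, t(c, c, c), t(t(c, c, c), t(c, c, c), t(c, c, c)), ...
So the Herbrand universe is infinite.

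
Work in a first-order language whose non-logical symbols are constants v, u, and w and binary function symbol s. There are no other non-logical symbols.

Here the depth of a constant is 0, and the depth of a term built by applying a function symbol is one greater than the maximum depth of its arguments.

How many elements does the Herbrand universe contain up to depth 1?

Let N_k = |{terms of depth ≤ k}|. Then N_0 = 3 and N_k = 3 + N_{k-1}^2 for k ≥ 1 (one summand per function symbol, arity giving the exponent).
N_0 = 3
N_1 = 3 + 3^2 = 12

12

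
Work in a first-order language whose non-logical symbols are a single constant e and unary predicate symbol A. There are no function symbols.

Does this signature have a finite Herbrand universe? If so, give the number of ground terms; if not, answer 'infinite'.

1

There are no function symbols, so the only ground term is the single constant.
The Herbrand universe is {e}, finite with 1 element.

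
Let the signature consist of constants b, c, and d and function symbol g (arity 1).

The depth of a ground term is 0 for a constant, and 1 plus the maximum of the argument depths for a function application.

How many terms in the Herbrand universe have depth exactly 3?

Write N_k for the number of ground terms of depth ≤ k. A term of depth ≤ k is either a constant or a function symbol applied to arguments of depth ≤ k−1, so N_k = 3 + N_{k-1}.
N_0 = 3
N_1 = 3 + 3 = 6
N_2 = 3 + 6 = 9
N_3 = 3 + 9 = 12
Terms of depth exactly 3: N_3 − N_2 = 12 − 9 = 3.

3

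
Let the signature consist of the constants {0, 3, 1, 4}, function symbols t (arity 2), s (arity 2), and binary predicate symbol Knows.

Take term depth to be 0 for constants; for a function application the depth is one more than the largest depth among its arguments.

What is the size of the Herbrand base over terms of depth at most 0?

First count ground terms of depth ≤ 0.
Write N_k for the number of ground terms of depth ≤ k. A term of depth ≤ k is either a constant or a function symbol applied to arguments of depth ≤ k−1, so N_k = 4 + N_{k-1}^2 + N_{k-1}^2.
N_0 = 4
So |H| = 4.
A ground atom is a predicate applied to a tuple of terms from H, so the count is the sum over predicates of |H|^arity:
  Knows: 4^2 = 16
Total ground atoms: 16.

16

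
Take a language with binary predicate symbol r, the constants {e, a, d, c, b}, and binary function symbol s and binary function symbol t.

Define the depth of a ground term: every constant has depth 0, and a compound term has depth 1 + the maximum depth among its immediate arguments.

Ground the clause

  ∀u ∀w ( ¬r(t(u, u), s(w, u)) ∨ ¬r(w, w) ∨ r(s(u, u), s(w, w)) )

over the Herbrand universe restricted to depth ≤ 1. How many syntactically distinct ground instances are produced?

3025

Ground terms of depth ≤ 1:
  Write N_k for the number of ground terms of depth ≤ k. A term of depth ≤ k is either a constant or a function symbol applied to arguments of depth ≤ k−1, so N_k = 5 + N_{k-1}^2 + N_{k-1}^2.
  N_0 = 5
  N_1 = 5 + 5^2 + 5^2 = 55
So there are 55 ground terms available for substitution.
Each of u, w ranges independently over the available ground terms, and distinct assignments produce distinct instances.
Number of ground instances = 55^2 = 3025.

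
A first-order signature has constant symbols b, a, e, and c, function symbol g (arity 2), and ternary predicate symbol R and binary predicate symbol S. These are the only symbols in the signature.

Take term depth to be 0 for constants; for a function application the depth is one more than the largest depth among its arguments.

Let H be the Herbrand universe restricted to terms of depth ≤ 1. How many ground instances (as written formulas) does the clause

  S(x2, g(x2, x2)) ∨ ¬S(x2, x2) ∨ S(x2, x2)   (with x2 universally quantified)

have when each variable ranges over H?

Ground terms of depth ≤ 1:
  Let N_k = |{terms of depth ≤ k}|. Then N_0 = 4 and N_k = 4 + N_{k-1}^2 for k ≥ 1 (one summand per function symbol, arity giving the exponent).
  N_0 = 4
  N_1 = 4 + 4^2 = 20
So there are 20 ground terms available for substitution.
The clause has 1 distinct variable (x2), which appears in the body. In the free term algebra distinct substitutions yield syntactically distinct ground instances.
Number of ground instances = 20.

20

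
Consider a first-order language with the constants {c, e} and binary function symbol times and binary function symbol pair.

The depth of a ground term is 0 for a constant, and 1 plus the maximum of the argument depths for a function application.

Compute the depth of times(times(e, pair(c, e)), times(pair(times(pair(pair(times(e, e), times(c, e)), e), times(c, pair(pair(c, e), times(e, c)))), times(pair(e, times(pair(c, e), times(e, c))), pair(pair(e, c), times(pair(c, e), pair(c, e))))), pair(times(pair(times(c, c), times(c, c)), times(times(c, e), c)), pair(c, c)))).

7

depth(pair(c, e)) = 1 + max(0, 0) = 1
depth(times(e, pair(c, e))) = 1 + max(0, 1) = 2
depth(times(e, e)) = 1 + max(0, 0) = 1
depth(times(c, e)) = 1 + max(0, 0) = 1
depth(pair(times(e, e), times(c, e))) = 1 + max(1, 1) = 2
depth(pair(pair(times(e, e), times(c, e)), e)) = 1 + max(2, 0) = 3
depth(times(e, c)) = 1 + max(0, 0) = 1
depth(pair(pair(c, e), times(e, c))) = 1 + max(1, 1) = 2
depth(times(c, pair(pair(c, e), times(e, c)))) = 1 + max(0, 2) = 3
depth(times(pair(pair(times(e, e), times(c, e)), e), times(c, pair(pair(c, e), times(e, c))))) = 1 + max(3, 3) = 4
depth(times(pair(c, e), times(e, c))) = 1 + max(1, 1) = 2
depth(pair(e, times(pair(c, e), times(e, c)))) = 1 + max(0, 2) = 3
depth(pair(e, c)) = 1 + max(0, 0) = 1
depth(times(pair(c, e), pair(c, e))) = 1 + max(1, 1) = 2
depth(pair(pair(e, c), times(pair(c, e), pair(c, e)))) = 1 + max(1, 2) = 3
depth(times(pair(e, times(pair(c, e), times(e, c))), pair(pair(e, c), times(pair(c, e), pair(c, e))))) = 1 + max(3, 3) = 4
depth(pair(times(pair(pair(times(e, e), times(c, e)), e), times(c, pair(pair(c, e), times(e, c)))), times(pair(e, times(pair(c, e), times(e, c))), pair(pair(e, c), times(pair(c, e), pair(c, e)))))) = 1 + max(4, 4) = 5
depth(times(c, c)) = 1 + max(0, 0) = 1
depth(pair(times(c, c), times(c, c))) = 1 + max(1, 1) = 2
depth(times(times(c, e), c)) = 1 + max(1, 0) = 2
depth(times(pair(times(c, c), times(c, c)), times(times(c, e), c))) = 1 + max(2, 2) = 3
depth(pair(c, c)) = 1 + max(0, 0) = 1
depth(pair(times(pair(times(c, c), times(c, c)), times(times(c, e), c)), pair(c, c))) = 1 + max(3, 1) = 4
depth(times(pair(times(pair(pair(times(e, e), times(c, e)), e), times(c, pair(pair(c, e), times(e, c)))), times(pair(e, times(pair(c, e), times(e, c))), pair(pair(e, c), times(pair(c, e), pair(c, e))))), pair(times(pair(times(c, c), times(c, c)), times(times(c, e), c)), pair(c, c)))) = 1 + max(5, 4) = 6
depth(times(times(e, pair(c, e)), times(pair(times(pair(pair(times(e, e), times(c, e)), e), times(c, pair(pair(c, e), times(e, c)))), times(pair(e, times(pair(c, e), times(e, c))), pair(pair(e, c), times(pair(c, e), pair(c, e))))), pair(times(pair(times(c, c), times(c, c)), times(times(c, e), c)), pair(c, c))))) = 1 + max(2, 6) = 7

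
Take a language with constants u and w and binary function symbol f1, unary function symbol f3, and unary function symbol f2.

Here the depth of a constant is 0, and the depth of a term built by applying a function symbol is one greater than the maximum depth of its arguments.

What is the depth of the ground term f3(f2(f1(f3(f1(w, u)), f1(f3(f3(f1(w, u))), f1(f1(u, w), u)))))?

7

depth(f1(w, u)) = 1 + max(0, 0) = 1
depth(f3(f1(w, u))) = 1 + depth(f1(w, u)) = 1 + 1 = 2
depth(f3(f3(f1(w, u)))) = 1 + depth(f3(f1(w, u))) = 1 + 2 = 3
depth(f1(u, w)) = 1 + max(0, 0) = 1
depth(f1(f1(u, w), u)) = 1 + max(1, 0) = 2
depth(f1(f3(f3(f1(w, u))), f1(f1(u, w), u))) = 1 + max(3, 2) = 4
depth(f1(f3(f1(w, u)), f1(f3(f3(f1(w, u))), f1(f1(u, w), u)))) = 1 + max(2, 4) = 5
depth(f2(f1(f3(f1(w, u)), f1(f3(f3(f1(w, u))), f1(f1(u, w), u))))) = 1 + depth(f1(f3(f1(w, u)), f1(f3(f3(f1(w, u))), f1(f1(u, w), u)))) = 1 + 5 = 6
depth(f3(f2(f1(f3(f1(w, u)), f1(f3(f3(f1(w, u))), f1(f1(u, w), u)))))) = 1 + depth(f2(f1(f3(f1(w, u)), f1(f3(f3(f1(w, u))), f1(f1(u, w), u))))) = 1 + 6 = 7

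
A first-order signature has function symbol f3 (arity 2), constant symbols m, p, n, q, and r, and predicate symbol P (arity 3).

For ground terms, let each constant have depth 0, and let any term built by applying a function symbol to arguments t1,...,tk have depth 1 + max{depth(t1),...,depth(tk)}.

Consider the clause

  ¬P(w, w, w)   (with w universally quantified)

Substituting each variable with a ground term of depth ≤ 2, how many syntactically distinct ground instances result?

Ground terms of depth ≤ 2:
  Let N_k count ground terms of depth at most k. Each non-constant term of depth ≤ k is some function symbol applied to depth-≤(k−1) arguments, giving N_k = 5 + N_{k-1}^2.
  N_0 = 5
  N_1 = 5 + 5^2 = 30
  N_2 = 5 + 30^2 = 905
So there are 905 ground terms available for substitution.
The variable w ranges independently over the available ground terms, and distinct assignments produce distinct instances.
Number of ground instances = 905.

905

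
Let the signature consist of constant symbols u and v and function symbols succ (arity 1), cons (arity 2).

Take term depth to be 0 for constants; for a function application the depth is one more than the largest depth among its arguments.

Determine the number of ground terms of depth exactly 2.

If N_k denotes the number of depth-≤k ground terms, the 2 constants give N_0 = 2, and each function symbol of arity r contributes N_{k-1}^r new terms at level k: N_k = 2 + N_{k-1} + N_{k-1}^2.
N_0 = 2
N_1 = 2 + 2 + 2^2 = 8
N_2 = 2 + 8 + 8^2 = 74
Terms of depth exactly 2: N_2 − N_1 = 74 − 8 = 66.

66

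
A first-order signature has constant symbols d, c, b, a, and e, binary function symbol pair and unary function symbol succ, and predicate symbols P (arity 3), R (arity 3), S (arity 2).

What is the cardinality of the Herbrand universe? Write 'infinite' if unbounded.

The signature has at least one function symbol (pair, arity 2) and at least one constant (d).
Iterating pair gives infinitely many distinct ground terms: d, pair(d, d), pair(pair(d, d), pair(d, d)), ...
So the Herbrand universe is infinite.

infinite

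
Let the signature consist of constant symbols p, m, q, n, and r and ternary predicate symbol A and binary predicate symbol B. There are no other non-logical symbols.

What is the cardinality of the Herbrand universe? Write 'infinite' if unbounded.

5

There are no function symbols, so every ground term is one of the 5 constants.
The Herbrand universe is {p, m, q, n, r}, which is finite with 5 elements.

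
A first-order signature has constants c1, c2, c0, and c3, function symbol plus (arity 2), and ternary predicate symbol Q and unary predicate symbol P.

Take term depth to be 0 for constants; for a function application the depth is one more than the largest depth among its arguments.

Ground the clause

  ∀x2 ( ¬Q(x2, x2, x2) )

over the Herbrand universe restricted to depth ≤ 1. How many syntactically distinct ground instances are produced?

Ground terms of depth ≤ 1:
  Write N_k for the number of ground terms of depth ≤ k. A term of depth ≤ k is either a constant or a function symbol applied to arguments of depth ≤ k−1, so N_k = 4 + N_{k-1}^2.
  N_0 = 4
  N_1 = 4 + 4^2 = 20
So there are 20 ground terms available for substitution.
The clause has 1 distinct variable (x2), which appears in the body. In the free term algebra distinct substitutions yield syntactically distinct ground instances.
Number of ground instances = 20.

20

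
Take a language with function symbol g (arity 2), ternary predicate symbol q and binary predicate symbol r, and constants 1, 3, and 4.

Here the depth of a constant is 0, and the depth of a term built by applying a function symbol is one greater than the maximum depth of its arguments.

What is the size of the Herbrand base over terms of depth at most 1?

First count ground terms of depth ≤ 1.
Let N_k = |{terms of depth ≤ k}|. Then N_0 = 3 and N_k = 3 + N_{k-1}^2 for k ≥ 1 (one summand per function symbol, arity giving the exponent).
N_0 = 3
N_1 = 3 + 3^2 = 12
So |H| = 12.
A ground atom is a predicate applied to a tuple of terms from H, so the count is the sum over predicates of |H|^arity:
  q: 12^3 = 1728;  r: 12^2 = 144
Total ground atoms: 1728 + 144 = 1872.

1872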